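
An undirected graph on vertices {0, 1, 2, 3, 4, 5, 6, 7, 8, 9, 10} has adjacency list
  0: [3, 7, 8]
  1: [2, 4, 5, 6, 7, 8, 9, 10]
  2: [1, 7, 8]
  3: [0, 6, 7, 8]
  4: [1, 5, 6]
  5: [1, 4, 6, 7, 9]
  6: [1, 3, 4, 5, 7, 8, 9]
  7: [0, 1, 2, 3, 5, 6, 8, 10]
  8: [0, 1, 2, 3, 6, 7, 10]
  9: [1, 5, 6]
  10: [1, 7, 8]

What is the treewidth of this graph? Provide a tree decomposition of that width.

Treewidth 3.
One such decomposition:
Bags: B1 = {1, 6, 7, 8}  B2 = {1, 5, 6, 7}  B3 = {1, 4, 5, 6}  B4 = {1, 2, 7, 8}  B5 = {3, 6, 7, 8}  B6 = {1, 5, 6, 9}  B7 = {0, 3, 7, 8}  B8 = {1, 7, 8, 10}
Tree: B1–B2, B2–B3, B1–B4, B1–B5, B2–B6, B5–B7, B4–B8

Every bag has size at most 4, so the width is 4 − 1 = 3 and tw(G) ≤ 3. For the lower bound, the 4 vertices {0, 3, 7, 8} are pairwise adjacent, and any tree decomposition puts a clique entirely inside one bag — forcing width ≥ 3. The upper and lower bounds meet at 3, so that is the treewidth.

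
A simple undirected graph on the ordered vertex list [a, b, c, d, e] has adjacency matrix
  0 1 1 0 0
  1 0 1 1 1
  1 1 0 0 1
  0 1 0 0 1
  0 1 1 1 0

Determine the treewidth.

2

A width-2 tree decomposition is:
Bags: B1 = {b, c, e}  B2 = {a, b, c}  B3 = {b, d, e}
Tree: B1–B2, B1–B3
Each bag holds 3 vertices, so the decomposition has width 2, which upper-bounds the treewidth. For the lower bound, the 3 vertices {b, d, e} are pairwise adjacent, and any tree decomposition puts a clique entirely inside one bag — forcing width ≥ 2. The upper and lower bounds meet at 2, so that is the treewidth.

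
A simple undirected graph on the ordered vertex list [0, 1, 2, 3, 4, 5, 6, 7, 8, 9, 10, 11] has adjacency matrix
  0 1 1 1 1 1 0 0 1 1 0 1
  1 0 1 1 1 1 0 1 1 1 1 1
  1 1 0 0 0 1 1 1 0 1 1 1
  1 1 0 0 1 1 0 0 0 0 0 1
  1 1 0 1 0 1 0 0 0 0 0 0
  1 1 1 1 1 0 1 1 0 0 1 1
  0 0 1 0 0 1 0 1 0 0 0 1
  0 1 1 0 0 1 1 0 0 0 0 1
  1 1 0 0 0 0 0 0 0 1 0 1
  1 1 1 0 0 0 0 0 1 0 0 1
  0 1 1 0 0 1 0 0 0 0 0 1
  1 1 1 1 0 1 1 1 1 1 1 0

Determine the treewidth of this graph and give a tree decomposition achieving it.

Treewidth 4.
One such decomposition:
Bags: B1 = {0, 1, 3, 5, 11}  B2 = {0, 1, 2, 5, 11}  B3 = {1, 2, 5, 7, 11}  B4 = {0, 1, 3, 4, 5}  B5 = {0, 1, 2, 9, 11}  B6 = {1, 2, 5, 10, 11}  B7 = {2, 5, 6, 7, 11}  B8 = {0, 1, 8, 9, 11}
Tree: B1–B2, B2–B3, B1–B4, B2–B5, B3–B6, B3–B7, B5–B8

Each bag holds 5 vertices, so the decomposition has width 4, which upper-bounds the treewidth. For the lower bound, the 5 vertices {0, 1, 8, 9, 11} are pairwise adjacent, and any tree decomposition puts a clique entirely inside one bag — forcing width ≥ 4. Therefore the treewidth is 4.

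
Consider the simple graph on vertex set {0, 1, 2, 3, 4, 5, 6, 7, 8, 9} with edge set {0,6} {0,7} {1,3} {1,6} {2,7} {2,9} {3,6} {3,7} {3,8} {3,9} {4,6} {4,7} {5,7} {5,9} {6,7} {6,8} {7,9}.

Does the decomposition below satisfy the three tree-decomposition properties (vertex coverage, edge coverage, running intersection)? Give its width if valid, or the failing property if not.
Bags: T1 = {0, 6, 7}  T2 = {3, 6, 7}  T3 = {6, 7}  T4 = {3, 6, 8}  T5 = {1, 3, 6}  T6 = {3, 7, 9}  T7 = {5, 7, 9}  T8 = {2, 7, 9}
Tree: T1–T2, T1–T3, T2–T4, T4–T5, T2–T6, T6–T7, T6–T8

A tree decomposition must satisfy three properties: every vertex lies in some bag; for every edge, both endpoints lie together in some bag; and for every vertex, the bags containing it form a connected subtree. Here vertex 4 appears in no bag, so the decomposition is invalid.

No — vertex 4 appears in no bag.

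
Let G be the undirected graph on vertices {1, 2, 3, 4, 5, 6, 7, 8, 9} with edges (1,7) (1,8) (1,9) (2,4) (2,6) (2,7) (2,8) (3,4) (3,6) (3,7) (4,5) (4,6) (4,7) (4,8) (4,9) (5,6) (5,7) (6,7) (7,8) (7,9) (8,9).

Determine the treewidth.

A width-3 tree decomposition is:
Bags: B1 = {2, 4, 7, 8}  B2 = {4, 7, 8, 9}  B3 = {2, 4, 6, 7}  B4 = {1, 7, 8, 9}  B5 = {4, 5, 6, 7}  B6 = {3, 4, 6, 7}
Tree: B1–B2, B1–B3, B2–B4, B3–B5, B3–B6
Each bag holds 4 vertices, so the decomposition has width 3, which upper-bounds the treewidth. Conversely, {1, 7, 8, 9} is a clique of size 4, and the vertices of any clique must share a bag in every tree decomposition; so some bag has ≥ 4 vertices and tw(G) ≥ 3. Therefore the treewidth is 3.

3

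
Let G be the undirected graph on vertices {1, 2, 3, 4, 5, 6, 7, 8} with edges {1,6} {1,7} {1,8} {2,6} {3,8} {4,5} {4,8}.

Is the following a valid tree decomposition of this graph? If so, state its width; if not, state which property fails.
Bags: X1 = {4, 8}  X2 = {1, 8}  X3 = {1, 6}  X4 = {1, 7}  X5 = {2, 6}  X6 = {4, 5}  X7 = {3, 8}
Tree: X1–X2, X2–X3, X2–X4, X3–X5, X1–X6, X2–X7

Every vertex of G appears in some bag (union = {1, 2, 3, 4, 5, 6, 7, 8}); every edge is covered by a bag; and for each vertex v the set of bags containing v is connected in the bag tree. The decomposition is therefore valid. The largest bag has 2 vertices, so the width is 1.

Yes; width 1.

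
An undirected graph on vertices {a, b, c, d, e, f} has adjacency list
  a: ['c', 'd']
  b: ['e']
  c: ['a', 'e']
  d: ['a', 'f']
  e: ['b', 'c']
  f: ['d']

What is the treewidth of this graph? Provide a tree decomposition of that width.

Each bag holds 2 vertices, so the decomposition has width 1, which upper-bounds the treewidth. G has an edge, so its treewidth is at least 1. Combining the bounds, tw(G) = 1.

Treewidth 1.
One optimal decomposition is:
Bags: B1 = {d, f}  B2 = {a, d}  B3 = {a, c}  B4 = {c, e}  B5 = {b, e}
Tree: B1–B2, B2–B3, B3–B4, B4–B5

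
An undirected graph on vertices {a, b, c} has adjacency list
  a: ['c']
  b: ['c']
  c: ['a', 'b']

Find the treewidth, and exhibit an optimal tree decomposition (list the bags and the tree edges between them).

Every bag has size at most 2, so the width is 2 − 1 = 1 and tw(G) ≤ 1. Any graph with an edge has treewidth ≥ 1, and G has the edge c–a. The upper and lower bounds meet at 1, so that is the treewidth.

Treewidth 1.
One such decomposition:
Bags: B1 = {a, c}  B2 = {b, c}
Tree: B1–B2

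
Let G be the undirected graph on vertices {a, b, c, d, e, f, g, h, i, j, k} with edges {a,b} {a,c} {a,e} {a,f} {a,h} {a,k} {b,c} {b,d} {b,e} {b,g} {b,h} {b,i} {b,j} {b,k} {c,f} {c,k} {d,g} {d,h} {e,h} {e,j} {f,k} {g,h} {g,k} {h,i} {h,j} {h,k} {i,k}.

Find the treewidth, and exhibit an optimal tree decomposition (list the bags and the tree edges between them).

Treewidth 3.
Bags: B1 = {a, b, h, k}  B2 = {a, b, e, h}  B3 = {b, h, i, k}  B4 = {a, b, c, k}  B5 = {b, g, h, k}  B6 = {a, c, f, k}  B7 = {b, d, g, h}  B8 = {b, e, h, j}
Tree: B1–B2, B1–B3, B1–B4, B3–B5, B4–B6, B5–B7, B2–B8

Every bag has size at most 4, so the width is 4 − 1 = 3 and tw(G) ≤ 3. On the other hand G contains the 4-clique {a, c, f, k}. A clique must lie in a single bag of any decomposition, so no decomposition can have width below 3. The upper and lower bounds meet at 3, so that is the treewidth.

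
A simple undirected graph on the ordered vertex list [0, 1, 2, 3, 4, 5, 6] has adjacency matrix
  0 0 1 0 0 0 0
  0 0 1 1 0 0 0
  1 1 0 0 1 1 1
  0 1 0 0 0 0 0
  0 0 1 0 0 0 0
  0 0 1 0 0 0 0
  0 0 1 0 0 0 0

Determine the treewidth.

A width-1 tree decomposition is:
Bags: B1 = {0, 2}  B2 = {2, 5}  B3 = {2, 4}  B4 = {1, 2}  B5 = {2, 6}  B6 = {1, 3}
Tree: B1–B2, B2–B3, B3–B4, B4–B5, B4–B6
Every bag has size at most 2, so the width is 2 − 1 = 1 and tw(G) ≤ 1. Since G has at least one edge (e.g. 0–2), it is not an edgeless graph, so tw(G) ≥ 1. Therefore the treewidth is 1.

1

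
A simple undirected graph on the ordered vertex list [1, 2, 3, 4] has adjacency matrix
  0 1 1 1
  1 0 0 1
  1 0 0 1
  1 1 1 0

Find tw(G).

A width-2 tree decomposition is:
Bags: B1 = {1, 3, 4}  B2 = {1, 2, 4}
Tree: B1–B2
Each bag holds 3 vertices, so the decomposition has width 2, which upper-bounds the treewidth. For the lower bound, the 3 vertices {1, 2, 4} are pairwise adjacent, and any tree decomposition puts a clique entirely inside one bag — forcing width ≥ 2. Combining the bounds, tw(G) = 2.

2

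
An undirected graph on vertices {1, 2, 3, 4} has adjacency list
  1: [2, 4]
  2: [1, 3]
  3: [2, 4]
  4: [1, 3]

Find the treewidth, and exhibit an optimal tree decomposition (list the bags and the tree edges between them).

Treewidth 2.
One such decomposition:
Bags: B1 = {1, 3, 4}  B2 = {1, 2, 3}
Tree: B1–B2

The largest bag has 3 vertices, giving width 2; this decomposition certifies tw(G) ≤ 2. For the lower bound, G contains the cycle 1–4–3–2–1, so G is not a forest; only forests have treewidth ≤ 1, hence tw(G) ≥ 2. Therefore the treewidth is 2.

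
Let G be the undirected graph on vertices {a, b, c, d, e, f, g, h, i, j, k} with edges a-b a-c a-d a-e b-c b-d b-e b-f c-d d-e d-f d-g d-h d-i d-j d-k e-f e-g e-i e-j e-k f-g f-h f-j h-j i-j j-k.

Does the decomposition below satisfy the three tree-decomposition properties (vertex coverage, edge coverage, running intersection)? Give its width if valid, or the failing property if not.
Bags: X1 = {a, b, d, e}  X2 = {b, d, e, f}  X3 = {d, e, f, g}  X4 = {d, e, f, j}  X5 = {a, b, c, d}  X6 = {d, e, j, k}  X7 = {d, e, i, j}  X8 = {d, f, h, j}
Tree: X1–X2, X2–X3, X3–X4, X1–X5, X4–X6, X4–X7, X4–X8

Yes; width 3.

Every vertex of G appears in some bag (union = {a, b, c, d, e, f, g, h, i, j, k}); every edge is covered by a bag; and for each vertex v the set of bags containing v is connected in the bag tree. The decomposition is therefore valid. The largest bag has 4 vertices, so the width is 3.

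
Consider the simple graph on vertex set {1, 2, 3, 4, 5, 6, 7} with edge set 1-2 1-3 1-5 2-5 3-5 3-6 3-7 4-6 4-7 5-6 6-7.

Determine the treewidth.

2

A width-2 tree decomposition is:
Bags: B1 = {3, 5, 6}  B2 = {3, 6, 7}  B3 = {4, 6, 7}  B4 = {1, 3, 5}  B5 = {1, 2, 5}
Tree: B1–B2, B2–B3, B1–B4, B4–B5
The largest bag has 3 vertices, giving width 2; this decomposition certifies tw(G) ≤ 2. On the other hand G contains the 3-clique {1, 2, 5}. A clique must lie in a single bag of any decomposition, so no decomposition can have width below 2. Combining the bounds, tw(G) = 2.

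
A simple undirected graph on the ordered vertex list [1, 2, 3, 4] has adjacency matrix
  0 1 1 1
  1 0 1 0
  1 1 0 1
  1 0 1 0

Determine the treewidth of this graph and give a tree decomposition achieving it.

Treewidth 2.
Bags: B1 = {1, 3, 4}  B2 = {1, 2, 3}
Tree: B1–B2

Every bag has size at most 3, so the width is 3 − 1 = 2 and tw(G) ≤ 2. On the other hand G contains the 3-clique {1, 2, 3}. A clique must lie in a single bag of any decomposition, so no decomposition can have width below 2. Therefore the treewidth is 2.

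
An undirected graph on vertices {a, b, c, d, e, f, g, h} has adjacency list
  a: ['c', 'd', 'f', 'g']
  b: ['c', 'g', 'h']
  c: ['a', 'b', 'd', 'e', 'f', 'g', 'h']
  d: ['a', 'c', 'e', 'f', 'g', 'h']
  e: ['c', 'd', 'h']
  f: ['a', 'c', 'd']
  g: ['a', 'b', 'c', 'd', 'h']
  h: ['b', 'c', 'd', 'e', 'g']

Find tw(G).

A width-3 tree decomposition is:
Bags: B1 = {c, d, g, h}  B2 = {a, c, d, g}  B3 = {c, d, e, h}  B4 = {b, c, g, h}  B5 = {a, c, d, f}
Tree: B1–B2, B1–B3, B1–B4, B2–B5
Each bag holds 4 vertices, so the decomposition has width 3, which upper-bounds the treewidth. For the lower bound, the 4 vertices {c, d, g, h} are pairwise adjacent, and any tree decomposition puts a clique entirely inside one bag — forcing width ≥ 3. Therefore the treewidth is 3.

3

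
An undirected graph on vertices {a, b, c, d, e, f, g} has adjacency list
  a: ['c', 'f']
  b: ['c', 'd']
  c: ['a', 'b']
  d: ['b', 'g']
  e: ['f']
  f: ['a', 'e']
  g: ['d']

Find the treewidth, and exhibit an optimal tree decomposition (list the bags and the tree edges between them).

Treewidth 1.
One optimal decomposition is:
Bags: B1 = {a, f}  B2 = {a, c}  B3 = {b, c}  B4 = {e, f}  B5 = {b, d}  B6 = {d, g}
Tree: B1–B2, B2–B3, B1–B4, B3–B5, B5–B6

Every bag has size at most 2, so the width is 2 − 1 = 1 and tw(G) ≤ 1. Any graph with an edge has treewidth ≥ 1, and G has the edge f–a. Combining the bounds, tw(G) = 1.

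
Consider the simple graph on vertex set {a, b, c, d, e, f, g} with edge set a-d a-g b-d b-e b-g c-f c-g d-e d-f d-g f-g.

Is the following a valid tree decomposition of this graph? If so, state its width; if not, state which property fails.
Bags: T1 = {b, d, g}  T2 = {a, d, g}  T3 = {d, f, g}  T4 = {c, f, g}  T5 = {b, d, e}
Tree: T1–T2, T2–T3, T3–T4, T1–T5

Yes; width 2.

Every vertex of G appears in some bag (union = {a, b, c, d, e, f, g}); every edge is covered by a bag; and for each vertex v the set of bags containing v is connected in the bag tree. The decomposition is therefore valid. The largest bag has 3 vertices, so the width is 2.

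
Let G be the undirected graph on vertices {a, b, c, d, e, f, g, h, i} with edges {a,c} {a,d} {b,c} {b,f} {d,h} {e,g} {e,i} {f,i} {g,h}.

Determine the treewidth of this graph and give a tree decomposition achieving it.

Treewidth 2.
One such decomposition:
Bags: B1 = {a, d, h}  B2 = {a, c, h}  B3 = {b, c, h}  B4 = {b, f, h}  B5 = {f, h, i}  B6 = {e, h, i}  B7 = {e, g, h}
Tree: B1–B2, B2–B3, B3–B4, B4–B5, B5–B6, B6–B7

The largest bag has 3 vertices, giving width 2; this decomposition certifies tw(G) ≤ 2. The edges h–d–a–c–b–f–i–e–g–h form a cycle, so G is not a tree and its treewidth is at least 2. Combining the bounds, tw(G) = 2.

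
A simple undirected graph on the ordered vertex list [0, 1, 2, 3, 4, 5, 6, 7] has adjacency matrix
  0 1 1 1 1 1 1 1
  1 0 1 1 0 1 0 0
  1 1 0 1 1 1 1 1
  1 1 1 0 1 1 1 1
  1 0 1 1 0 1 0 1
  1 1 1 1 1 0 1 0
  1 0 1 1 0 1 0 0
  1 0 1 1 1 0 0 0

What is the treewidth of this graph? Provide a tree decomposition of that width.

The largest bag has 5 vertices, giving width 4; this decomposition certifies tw(G) ≤ 4. On the other hand G contains the 5-clique {0, 1, 2, 3, 5}. A clique must lie in a single bag of any decomposition, so no decomposition can have width below 4. Hence tw(G) = 4 exactly.

Treewidth 4.
One such decomposition:
Bags: B1 = {0, 2, 3, 5, 6}  B2 = {0, 2, 3, 4, 5}  B3 = {0, 1, 2, 3, 5}  B4 = {0, 2, 3, 4, 7}
Tree: B1–B2, B2–B3, B2–B4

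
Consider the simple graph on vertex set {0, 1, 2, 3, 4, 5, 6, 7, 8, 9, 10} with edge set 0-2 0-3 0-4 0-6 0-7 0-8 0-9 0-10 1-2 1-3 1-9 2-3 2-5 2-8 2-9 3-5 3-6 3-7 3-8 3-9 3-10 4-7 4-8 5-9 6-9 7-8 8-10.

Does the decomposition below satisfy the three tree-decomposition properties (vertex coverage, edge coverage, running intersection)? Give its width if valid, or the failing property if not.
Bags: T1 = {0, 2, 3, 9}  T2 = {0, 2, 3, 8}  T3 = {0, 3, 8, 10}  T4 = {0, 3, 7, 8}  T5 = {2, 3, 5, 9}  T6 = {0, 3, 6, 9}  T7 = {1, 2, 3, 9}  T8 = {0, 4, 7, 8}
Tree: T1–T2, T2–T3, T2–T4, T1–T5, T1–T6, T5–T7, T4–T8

Yes; width 3.

Vertex coverage: the bags together contain {0, 1, 2, 3, 4, 5, 6, 7, 8, 9, 10}, the full vertex set. Edge coverage: each edge of G has both endpoints in at least one bag. Running intersection: for every vertex, the bags containing it form a connected subtree. All three properties hold, so this is a valid tree decomposition of width max|bag| − 1 = 3, and hence tw(G) ≤ 3.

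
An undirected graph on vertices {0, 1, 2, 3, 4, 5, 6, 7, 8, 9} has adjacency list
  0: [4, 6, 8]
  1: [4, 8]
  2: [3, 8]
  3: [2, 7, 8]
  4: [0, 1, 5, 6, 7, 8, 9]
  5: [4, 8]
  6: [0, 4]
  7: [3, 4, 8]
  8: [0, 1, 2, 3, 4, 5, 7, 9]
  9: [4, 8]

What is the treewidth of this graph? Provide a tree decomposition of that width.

Every bag has size at most 3, so the width is 3 − 1 = 2 and tw(G) ≤ 2. On the other hand G contains the 3-clique {2, 3, 8}. A clique must lie in a single bag of any decomposition, so no decomposition can have width below 2. Therefore the treewidth is 2.

Treewidth 2.
Bags: B1 = {1, 4, 8}  B2 = {4, 7, 8}  B3 = {3, 7, 8}  B4 = {0, 4, 8}  B5 = {2, 3, 8}  B6 = {4, 5, 8}  B7 = {4, 8, 9}  B8 = {0, 4, 6}
Tree: B1–B2, B2–B3, B2–B4, B3–B5, B2–B6, B6–B7, B4–B8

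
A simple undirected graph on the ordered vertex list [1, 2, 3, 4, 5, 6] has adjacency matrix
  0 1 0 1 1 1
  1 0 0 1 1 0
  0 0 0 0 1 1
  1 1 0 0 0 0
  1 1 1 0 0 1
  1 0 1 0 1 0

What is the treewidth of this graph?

2

A width-2 tree decomposition is:
Bags: B1 = {1, 5, 6}  B2 = {1, 2, 5}  B3 = {3, 5, 6}  B4 = {1, 2, 4}
Tree: B1–B2, B1–B3, B2–B4
The largest bag has 3 vertices, giving width 2; this decomposition certifies tw(G) ≤ 2. On the other hand G contains the 3-clique {1, 2, 4}. A clique must lie in a single bag of any decomposition, so no decomposition can have width below 2. Therefore the treewidth is 2.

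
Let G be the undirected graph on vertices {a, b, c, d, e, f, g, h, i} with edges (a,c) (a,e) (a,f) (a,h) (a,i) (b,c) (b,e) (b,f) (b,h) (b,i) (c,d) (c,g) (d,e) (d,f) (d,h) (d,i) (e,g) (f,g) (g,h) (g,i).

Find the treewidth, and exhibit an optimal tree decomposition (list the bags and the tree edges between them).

The largest bag has 5 vertices, giving width 4; this decomposition certifies tw(G) ≤ 4. For the lower bound: the 5 vertex sets {e,g}, {d,i}, {a,f}, {b}, {h} are disjoint, each induces a connected subgraph, and every pair is joined by at least one edge of G. Contracting each set to a single vertex therefore yields K_{5} as a minor, and since treewidth is minor-monotone, tw(G) ≥ tw(K_{5}) = 4. Combining the bounds, tw(G) = 4.

Treewidth 4.
Bags: B1 = {a, b, d, e, g}  B2 = {a, b, d, g, i}  B3 = {a, b, d, f, g}  B4 = {a, b, d, g, h}  B5 = {a, b, c, d, g}
Tree: B1–B2, B2–B3, B3–B4, B4–B5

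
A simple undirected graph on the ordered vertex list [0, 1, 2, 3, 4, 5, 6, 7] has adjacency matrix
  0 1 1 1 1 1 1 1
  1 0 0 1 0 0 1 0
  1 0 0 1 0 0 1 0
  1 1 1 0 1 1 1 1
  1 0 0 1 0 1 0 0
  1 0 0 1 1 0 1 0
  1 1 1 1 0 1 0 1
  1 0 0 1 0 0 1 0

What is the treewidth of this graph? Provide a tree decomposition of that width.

Treewidth 3.
One optimal decomposition is:
Bags: B1 = {0, 3, 5, 6}  B2 = {0, 3, 4, 5}  B3 = {0, 2, 3, 6}  B4 = {0, 3, 6, 7}  B5 = {0, 1, 3, 6}
Tree: B1–B2, B1–B3, B1–B4, B4–B5

Every bag has size at most 4, so the width is 4 − 1 = 3 and tw(G) ≤ 3. On the other hand G contains the 4-clique {0, 3, 4, 5}. A clique must lie in a single bag of any decomposition, so no decomposition can have width below 3. The upper and lower bounds meet at 3, so that is the treewidth.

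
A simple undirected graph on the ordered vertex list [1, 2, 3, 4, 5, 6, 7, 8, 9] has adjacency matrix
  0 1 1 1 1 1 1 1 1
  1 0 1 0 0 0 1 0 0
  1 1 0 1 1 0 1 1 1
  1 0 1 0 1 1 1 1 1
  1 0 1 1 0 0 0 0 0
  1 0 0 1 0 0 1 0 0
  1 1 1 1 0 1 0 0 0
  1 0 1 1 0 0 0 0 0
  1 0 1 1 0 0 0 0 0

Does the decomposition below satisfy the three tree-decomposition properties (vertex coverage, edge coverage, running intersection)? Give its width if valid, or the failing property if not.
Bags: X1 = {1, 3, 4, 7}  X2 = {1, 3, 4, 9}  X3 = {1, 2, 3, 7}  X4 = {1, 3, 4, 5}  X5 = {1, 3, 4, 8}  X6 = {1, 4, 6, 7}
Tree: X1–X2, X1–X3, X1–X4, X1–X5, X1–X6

Vertex coverage: the bags together contain {1, 2, 3, 4, 5, 6, 7, 8, 9}, the full vertex set. Edge coverage: each edge of G has both endpoints in at least one bag. Running intersection: for every vertex, the bags containing it form a connected subtree. All three properties hold, so this is a valid tree decomposition of width max|bag| − 1 = 3, and hence tw(G) ≤ 3.

Yes; width 3.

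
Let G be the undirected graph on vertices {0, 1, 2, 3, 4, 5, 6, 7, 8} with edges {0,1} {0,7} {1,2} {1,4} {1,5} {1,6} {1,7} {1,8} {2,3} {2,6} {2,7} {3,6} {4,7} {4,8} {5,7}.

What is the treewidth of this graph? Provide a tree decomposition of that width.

Each bag holds 3 vertices, so the decomposition has width 2, which upper-bounds the treewidth. For the lower bound, the 3 vertices {1, 4, 8} are pairwise adjacent, and any tree decomposition puts a clique entirely inside one bag — forcing width ≥ 2. Combining the bounds, tw(G) = 2.

Treewidth 2.
One such decomposition:
Bags: B1 = {1, 2, 6}  B2 = {1, 2, 7}  B3 = {1, 5, 7}  B4 = {1, 4, 7}  B5 = {0, 1, 7}  B6 = {2, 3, 6}  B7 = {1, 4, 8}
Tree: B1–B2, B2–B3, B3–B4, B4–B5, B1–B6, B4–B7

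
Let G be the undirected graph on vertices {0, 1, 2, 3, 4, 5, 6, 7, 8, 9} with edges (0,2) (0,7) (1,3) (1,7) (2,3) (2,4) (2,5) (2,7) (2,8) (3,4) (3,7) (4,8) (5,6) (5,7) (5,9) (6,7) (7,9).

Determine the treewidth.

A width-2 tree decomposition is:
Bags: B1 = {2, 3, 7}  B2 = {2, 5, 7}  B3 = {2, 3, 4}  B4 = {0, 2, 7}  B5 = {5, 6, 7}  B6 = {5, 7, 9}  B7 = {1, 3, 7}  B8 = {2, 4, 8}
Tree: B1–B2, B1–B3, B2–B4, B2–B5, B2–B6, B1–B7, B3–B8
The largest bag has 3 vertices, giving width 2; this decomposition certifies tw(G) ≤ 2. On the other hand G contains the 3-clique {2, 4, 8}. A clique must lie in a single bag of any decomposition, so no decomposition can have width below 2. The upper and lower bounds meet at 2, so that is the treewidth.

2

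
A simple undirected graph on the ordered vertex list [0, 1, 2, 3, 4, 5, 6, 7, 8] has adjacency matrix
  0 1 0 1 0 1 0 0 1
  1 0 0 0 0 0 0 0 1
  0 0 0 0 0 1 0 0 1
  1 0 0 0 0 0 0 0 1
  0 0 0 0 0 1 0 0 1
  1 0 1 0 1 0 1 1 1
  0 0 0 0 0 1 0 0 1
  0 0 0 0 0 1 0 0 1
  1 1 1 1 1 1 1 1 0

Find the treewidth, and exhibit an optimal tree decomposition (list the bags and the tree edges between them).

Each bag holds 3 vertices, so the decomposition has width 2, which upper-bounds the treewidth. For the lower bound, the 3 vertices {0, 1, 8} are pairwise adjacent, and any tree decomposition puts a clique entirely inside one bag — forcing width ≥ 2. The upper and lower bounds meet at 2, so that is the treewidth.

Treewidth 2.
One such decomposition:
Bags: B1 = {5, 7, 8}  B2 = {2, 5, 8}  B3 = {5, 6, 8}  B4 = {0, 5, 8}  B5 = {0, 1, 8}  B6 = {0, 3, 8}  B7 = {4, 5, 8}
Tree: B1–B2, B2–B3, B2–B4, B4–B5, B4–B6, B4–B7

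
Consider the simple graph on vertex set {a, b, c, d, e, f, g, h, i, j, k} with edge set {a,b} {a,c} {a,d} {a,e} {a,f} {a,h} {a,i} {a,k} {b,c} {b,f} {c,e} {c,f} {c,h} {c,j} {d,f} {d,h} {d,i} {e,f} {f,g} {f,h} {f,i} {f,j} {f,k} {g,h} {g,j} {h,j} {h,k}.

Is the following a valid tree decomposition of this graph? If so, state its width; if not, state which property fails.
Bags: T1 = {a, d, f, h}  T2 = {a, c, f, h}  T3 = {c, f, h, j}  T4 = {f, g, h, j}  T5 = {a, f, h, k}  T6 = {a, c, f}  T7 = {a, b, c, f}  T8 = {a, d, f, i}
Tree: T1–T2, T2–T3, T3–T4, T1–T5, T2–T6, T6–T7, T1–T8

No — vertex e appears in no bag.

A tree decomposition must satisfy three properties: every vertex lies in some bag; for every edge, both endpoints lie together in some bag; and for every vertex, the bags containing it form a connected subtree. Here vertex e appears in no bag, so the decomposition is invalid.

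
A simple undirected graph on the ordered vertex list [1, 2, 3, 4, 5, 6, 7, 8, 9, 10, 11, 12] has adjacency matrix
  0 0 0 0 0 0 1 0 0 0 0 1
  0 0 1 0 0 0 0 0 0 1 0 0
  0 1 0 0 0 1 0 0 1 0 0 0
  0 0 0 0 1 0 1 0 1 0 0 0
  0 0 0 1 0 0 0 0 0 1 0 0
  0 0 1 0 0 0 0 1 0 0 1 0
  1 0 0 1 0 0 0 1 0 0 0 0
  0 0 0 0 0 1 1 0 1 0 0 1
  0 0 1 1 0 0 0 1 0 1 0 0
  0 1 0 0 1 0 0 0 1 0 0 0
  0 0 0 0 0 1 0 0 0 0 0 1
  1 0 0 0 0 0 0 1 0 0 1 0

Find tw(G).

3

A width-3 tree decomposition is:
Bags: B1 = {1, 6, 11, 12}  B2 = {1, 6, 8, 12}  B3 = {1, 6, 7, 8}  B4 = {3, 6, 7, 8}  B5 = {3, 7, 8, 9}  B6 = {3, 4, 7, 9}  B7 = {2, 3, 4, 9}  B8 = {2, 4, 9, 10}  B9 = {2, 4, 5, 10}
Tree: B1–B2, B2–B3, B3–B4, B4–B5, B5–B6, B6–B7, B7–B8, B8–B9
Each bag holds 4 vertices, so the decomposition has width 3, which upper-bounds the treewidth. For the lower bound: the 4 vertex sets {1,11,12}, {6}, {8}, {3,4,7,9} are disjoint, each induces a connected subgraph, and every pair is joined by at least one edge of G. Contracting each set to a single vertex therefore yields K_{4} as a minor, and since treewidth is minor-monotone, tw(G) ≥ tw(K_{4}) = 3. The upper and lower bounds meet at 3, so that is the treewidth.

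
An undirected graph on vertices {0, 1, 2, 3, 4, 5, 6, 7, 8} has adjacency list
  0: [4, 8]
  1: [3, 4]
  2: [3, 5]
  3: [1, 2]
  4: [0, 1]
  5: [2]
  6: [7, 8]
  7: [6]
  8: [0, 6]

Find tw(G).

1

A width-1 tree decomposition is:
Bags: B1 = {2, 5}  B2 = {2, 3}  B3 = {1, 3}  B4 = {1, 4}  B5 = {0, 4}  B6 = {0, 8}  B7 = {6, 8}  B8 = {6, 7}
Tree: B1–B2, B2–B3, B3–B4, B4–B5, B5–B6, B6–B7, B7–B8
Each bag holds 2 vertices, so the decomposition has width 1, which upper-bounds the treewidth. Any graph with an edge has treewidth ≥ 1, and G has the edge 5–2. Therefore the treewidth is 1.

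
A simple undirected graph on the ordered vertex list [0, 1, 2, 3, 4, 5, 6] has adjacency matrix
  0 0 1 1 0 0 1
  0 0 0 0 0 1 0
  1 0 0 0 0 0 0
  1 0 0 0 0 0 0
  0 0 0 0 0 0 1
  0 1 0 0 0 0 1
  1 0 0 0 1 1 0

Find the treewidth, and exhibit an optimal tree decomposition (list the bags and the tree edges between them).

Each bag holds 2 vertices, so the decomposition has width 1, which upper-bounds the treewidth. Since G has at least one edge (e.g. 2–0), it is not an edgeless graph, so tw(G) ≥ 1. Combining the bounds, tw(G) = 1.

Treewidth 1.
One optimal decomposition is:
Bags: B1 = {0, 2}  B2 = {0, 6}  B3 = {4, 6}  B4 = {0, 3}  B5 = {5, 6}  B6 = {1, 5}
Tree: B1–B2, B2–B3, B2–B4, B3–B5, B5–B6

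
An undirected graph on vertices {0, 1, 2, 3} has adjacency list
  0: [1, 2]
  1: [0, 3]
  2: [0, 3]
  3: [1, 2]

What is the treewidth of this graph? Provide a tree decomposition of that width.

Every bag has size at most 3, so the width is 3 − 1 = 2 and tw(G) ≤ 2. Since 0–2–3–1–0 is a cycle in G, G is not acyclic. Forests are exactly the graphs of treewidth ≤ 1, so tw(G) ≥ 2. The upper and lower bounds meet at 2, so that is the treewidth.

Treewidth 2.
One optimal decomposition is:
Bags: B1 = {0, 2, 3}  B2 = {0, 1, 3}
Tree: B1–B2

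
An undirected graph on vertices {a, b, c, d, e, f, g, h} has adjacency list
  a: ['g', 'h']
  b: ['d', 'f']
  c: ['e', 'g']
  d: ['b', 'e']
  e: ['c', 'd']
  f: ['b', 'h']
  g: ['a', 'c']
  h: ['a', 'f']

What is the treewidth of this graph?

A width-2 tree decomposition is:
Bags: B1 = {b, d, f}  B2 = {d, e, f}  B3 = {c, e, f}  B4 = {c, f, g}  B5 = {a, f, g}  B6 = {a, f, h}
Tree: B1–B2, B2–B3, B3–B4, B4–B5, B5–B6
The largest bag has 3 vertices, giving width 2; this decomposition certifies tw(G) ≤ 2. Since f–b–d–e–c–g–a–h–f is a cycle in G, G is not acyclic. Forests are exactly the graphs of treewidth ≤ 1, so tw(G) ≥ 2. Hence tw(G) = 2 exactly.

2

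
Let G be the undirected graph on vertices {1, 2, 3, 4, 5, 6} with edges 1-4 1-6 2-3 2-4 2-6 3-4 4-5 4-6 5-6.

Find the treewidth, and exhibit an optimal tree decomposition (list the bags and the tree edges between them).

Treewidth 2.
Bags: B1 = {2, 4, 6}  B2 = {1, 4, 6}  B3 = {4, 5, 6}  B4 = {2, 3, 4}
Tree: B1–B2, B2–B3, B1–B4

Each bag holds 3 vertices, so the decomposition has width 2, which upper-bounds the treewidth. Conversely, {2, 3, 4} is a clique of size 3, and the vertices of any clique must share a bag in every tree decomposition; so some bag has ≥ 3 vertices and tw(G) ≥ 2. Combining the bounds, tw(G) = 2.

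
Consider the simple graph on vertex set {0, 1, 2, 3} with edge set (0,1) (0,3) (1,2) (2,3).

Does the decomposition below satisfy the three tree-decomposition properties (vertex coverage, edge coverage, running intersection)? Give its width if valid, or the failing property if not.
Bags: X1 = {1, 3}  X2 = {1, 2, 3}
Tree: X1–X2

A tree decomposition must satisfy three properties: every vertex lies in some bag; for every edge, both endpoints lie together in some bag; and for every vertex, the bags containing it form a connected subtree. Here vertex 0 appears in no bag, so the decomposition is invalid.

No — vertex 0 appears in no bag.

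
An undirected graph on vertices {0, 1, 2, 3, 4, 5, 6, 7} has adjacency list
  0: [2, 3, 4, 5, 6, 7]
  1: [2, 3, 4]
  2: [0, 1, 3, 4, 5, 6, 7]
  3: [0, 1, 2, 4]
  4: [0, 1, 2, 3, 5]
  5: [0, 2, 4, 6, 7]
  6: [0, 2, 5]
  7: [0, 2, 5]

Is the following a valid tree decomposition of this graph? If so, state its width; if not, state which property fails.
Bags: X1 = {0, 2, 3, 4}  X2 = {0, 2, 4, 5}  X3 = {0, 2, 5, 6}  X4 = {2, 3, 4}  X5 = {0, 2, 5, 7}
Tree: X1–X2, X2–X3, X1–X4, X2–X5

No — vertex 1 appears in no bag.

A tree decomposition must satisfy three properties: every vertex lies in some bag; for every edge, both endpoints lie together in some bag; and for every vertex, the bags containing it form a connected subtree. Here vertex 1 appears in no bag, so the decomposition is invalid.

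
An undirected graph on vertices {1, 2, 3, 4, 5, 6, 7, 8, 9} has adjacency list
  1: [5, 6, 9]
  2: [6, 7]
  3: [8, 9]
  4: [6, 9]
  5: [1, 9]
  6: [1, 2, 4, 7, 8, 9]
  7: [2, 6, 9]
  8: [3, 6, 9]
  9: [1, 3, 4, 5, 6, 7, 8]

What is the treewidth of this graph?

2

A width-2 tree decomposition is:
Bags: B1 = {4, 6, 9}  B2 = {6, 8, 9}  B3 = {1, 6, 9}  B4 = {6, 7, 9}  B5 = {1, 5, 9}  B6 = {3, 8, 9}  B7 = {2, 6, 7}
Tree: B1–B2, B1–B3, B1–B4, B3–B5, B2–B6, B4–B7
The largest bag has 3 vertices, giving width 2; this decomposition certifies tw(G) ≤ 2. On the other hand G contains the 3-clique {3, 8, 9}. A clique must lie in a single bag of any decomposition, so no decomposition can have width below 2. Therefore the treewidth is 2.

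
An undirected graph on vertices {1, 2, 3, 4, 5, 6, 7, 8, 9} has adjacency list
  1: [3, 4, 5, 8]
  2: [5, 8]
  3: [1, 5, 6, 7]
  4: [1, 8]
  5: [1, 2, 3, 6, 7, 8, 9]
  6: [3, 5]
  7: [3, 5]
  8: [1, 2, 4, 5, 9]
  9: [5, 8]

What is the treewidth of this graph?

A width-2 tree decomposition is:
Bags: B1 = {3, 5, 7}  B2 = {1, 3, 5}  B3 = {1, 5, 8}  B4 = {1, 4, 8}  B5 = {2, 5, 8}  B6 = {3, 5, 6}  B7 = {5, 8, 9}
Tree: B1–B2, B2–B3, B3–B4, B3–B5, B1–B6, B5–B7
Every bag has size at most 3, so the width is 3 − 1 = 2 and tw(G) ≤ 2. Conversely, {1, 4, 8} is a clique of size 3, and the vertices of any clique must share a bag in every tree decomposition; so some bag has ≥ 3 vertices and tw(G) ≥ 2. Hence tw(G) = 2 exactly.

2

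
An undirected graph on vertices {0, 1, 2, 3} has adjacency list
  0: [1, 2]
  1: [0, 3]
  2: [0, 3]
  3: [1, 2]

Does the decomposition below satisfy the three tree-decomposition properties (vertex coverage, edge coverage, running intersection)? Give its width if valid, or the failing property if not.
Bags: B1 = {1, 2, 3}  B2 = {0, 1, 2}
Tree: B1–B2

Yes; width 2.

Checking the three conditions: (i) the bags cover all of {0, 1, 2, 3}; (ii) for each edge, some bag contains both endpoints; (iii) the bags containing any fixed vertex form a subtree. All hold, so the decomposition is valid with width 3 − 1 = 2.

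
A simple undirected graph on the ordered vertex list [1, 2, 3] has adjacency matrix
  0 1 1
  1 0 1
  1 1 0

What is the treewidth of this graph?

2

A width-2 tree decomposition is:
Bags: B1 = {1, 2, 3}
Tree: (single bag)
With just one bag of size 3, the width is 3 − 1 = 2, so tw(G) ≤ 2. Conversely, {1, 2, 3} is a clique of size 3, and the vertices of any clique must share a bag in every tree decomposition; so some bag has ≥ 3 vertices and tw(G) ≥ 2. Hence tw(G) = 2 exactly.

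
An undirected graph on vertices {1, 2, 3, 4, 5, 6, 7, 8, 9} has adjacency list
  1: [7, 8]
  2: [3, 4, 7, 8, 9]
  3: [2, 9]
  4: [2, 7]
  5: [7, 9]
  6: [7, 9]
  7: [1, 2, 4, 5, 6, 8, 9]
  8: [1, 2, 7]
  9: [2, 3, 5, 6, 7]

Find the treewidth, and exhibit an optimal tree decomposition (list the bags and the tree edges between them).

Every bag has size at most 3, so the width is 3 − 1 = 2 and tw(G) ≤ 2. Conversely, {2, 3, 9} is a clique of size 3, and the vertices of any clique must share a bag in every tree decomposition; so some bag has ≥ 3 vertices and tw(G) ≥ 2. Combining the bounds, tw(G) = 2.

Treewidth 2.
One optimal decomposition is:
Bags: B1 = {2, 7, 9}  B2 = {2, 3, 9}  B3 = {2, 7, 8}  B4 = {2, 4, 7}  B5 = {6, 7, 9}  B6 = {1, 7, 8}  B7 = {5, 7, 9}
Tree: B1–B2, B1–B3, B1–B4, B1–B5, B3–B6, B5–B7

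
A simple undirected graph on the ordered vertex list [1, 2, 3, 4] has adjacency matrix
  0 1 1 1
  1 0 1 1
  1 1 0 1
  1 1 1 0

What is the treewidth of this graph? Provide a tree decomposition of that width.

A single bag containing all 4 vertices is trivially a valid decomposition of width 3. On the other hand G contains the 4-clique {1, 2, 3, 4}. A clique must lie in a single bag of any decomposition, so no decomposition can have width below 3. Combining the bounds, tw(G) = 3.

Treewidth 3.
One such decomposition:
Bags: B1 = {1, 2, 3, 4}
Tree: (single bag)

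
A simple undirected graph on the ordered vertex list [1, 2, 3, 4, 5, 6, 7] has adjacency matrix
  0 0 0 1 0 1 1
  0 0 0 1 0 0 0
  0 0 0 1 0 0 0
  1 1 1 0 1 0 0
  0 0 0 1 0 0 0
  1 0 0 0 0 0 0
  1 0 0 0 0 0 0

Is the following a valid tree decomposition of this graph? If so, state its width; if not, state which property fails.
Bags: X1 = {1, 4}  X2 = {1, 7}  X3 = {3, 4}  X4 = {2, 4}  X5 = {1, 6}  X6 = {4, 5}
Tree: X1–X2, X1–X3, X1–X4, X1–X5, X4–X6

Yes; width 1.

Vertex coverage: the bags together contain {1, 2, 3, 4, 5, 6, 7}, the full vertex set. Edge coverage: each edge of G has both endpoints in at least one bag. Running intersection: for every vertex, the bags containing it form a connected subtree. All three properties hold, so this is a valid tree decomposition of width max|bag| − 1 = 1, and hence tw(G) ≤ 1.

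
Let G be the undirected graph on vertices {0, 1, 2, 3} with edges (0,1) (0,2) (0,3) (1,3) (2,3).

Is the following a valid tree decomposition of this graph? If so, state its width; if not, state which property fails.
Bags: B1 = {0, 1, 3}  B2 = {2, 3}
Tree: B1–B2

No — edge (0,2) lies in no bag.

A tree decomposition must satisfy three properties: every vertex lies in some bag; for every edge, both endpoints lie together in some bag; and for every vertex, the bags containing it form a connected subtree. Here edge (0,2) lies in no bag, so the decomposition is invalid.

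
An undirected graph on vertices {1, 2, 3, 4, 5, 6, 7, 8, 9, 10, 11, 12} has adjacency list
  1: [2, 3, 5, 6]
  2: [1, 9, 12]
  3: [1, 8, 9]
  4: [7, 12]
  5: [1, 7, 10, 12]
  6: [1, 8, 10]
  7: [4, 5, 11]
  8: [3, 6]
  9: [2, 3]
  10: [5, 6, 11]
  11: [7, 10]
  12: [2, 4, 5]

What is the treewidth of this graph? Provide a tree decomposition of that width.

Treewidth 3.
One optimal decomposition is:
Bags: B1 = {3, 6, 8, 9}  B2 = {1, 3, 6, 9}  B3 = {1, 2, 6, 9}  B4 = {1, 2, 6, 10}  B5 = {1, 2, 5, 10}  B6 = {2, 5, 10, 12}  B7 = {5, 10, 11, 12}  B8 = {5, 7, 11, 12}  B9 = {4, 7, 11, 12}
Tree: B1–B2, B2–B3, B3–B4, B4–B5, B5–B6, B6–B7, B7–B8, B8–B9

The largest bag has 4 vertices, giving width 3; this decomposition certifies tw(G) ≤ 3. For the lower bound: the 4 vertex sets {3,8,9}, {6}, {1}, {2,5,10,12} are disjoint, each induces a connected subgraph, and every pair is joined by at least one edge of G. Contracting each set to a single vertex therefore yields K_{4} as a minor, and since treewidth is minor-monotone, tw(G) ≥ tw(K_{4}) = 3. Combining the bounds, tw(G) = 3.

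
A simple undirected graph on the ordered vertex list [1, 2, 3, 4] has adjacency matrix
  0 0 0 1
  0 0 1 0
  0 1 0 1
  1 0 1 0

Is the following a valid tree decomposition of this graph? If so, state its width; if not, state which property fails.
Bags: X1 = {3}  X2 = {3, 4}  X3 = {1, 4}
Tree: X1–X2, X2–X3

A tree decomposition must satisfy three properties: every vertex lies in some bag; for every edge, both endpoints lie together in some bag; and for every vertex, the bags containing it form a connected subtree. Here vertex 2 appears in no bag, so the decomposition is invalid.

No — vertex 2 appears in no bag.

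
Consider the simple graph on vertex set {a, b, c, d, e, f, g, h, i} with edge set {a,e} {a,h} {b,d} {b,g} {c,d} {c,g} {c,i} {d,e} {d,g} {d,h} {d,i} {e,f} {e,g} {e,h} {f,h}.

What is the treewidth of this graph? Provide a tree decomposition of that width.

Treewidth 2.
Bags: B1 = {c, d, g}  B2 = {d, e, g}  B3 = {d, e, h}  B4 = {b, d, g}  B5 = {a, e, h}  B6 = {e, f, h}  B7 = {c, d, i}
Tree: B1–B2, B2–B3, B1–B4, B3–B5, B3–B6, B1–B7

Every bag has size at most 3, so the width is 3 − 1 = 2 and tw(G) ≤ 2. Conversely, {d, e, g} is a clique of size 3, and the vertices of any clique must share a bag in every tree decomposition; so some bag has ≥ 3 vertices and tw(G) ≥ 2. The upper and lower bounds meet at 2, so that is the treewidth.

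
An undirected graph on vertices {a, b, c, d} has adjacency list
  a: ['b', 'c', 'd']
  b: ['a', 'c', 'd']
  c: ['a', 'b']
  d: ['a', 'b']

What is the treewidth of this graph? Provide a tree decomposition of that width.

Treewidth 2.
Bags: B1 = {a, b, c}  B2 = {a, b, d}
Tree: B1–B2

Every bag has size at most 3, so the width is 3 − 1 = 2 and tw(G) ≤ 2. Conversely, {a, b, d} is a clique of size 3, and the vertices of any clique must share a bag in every tree decomposition; so some bag has ≥ 3 vertices and tw(G) ≥ 2. Hence tw(G) = 2 exactly.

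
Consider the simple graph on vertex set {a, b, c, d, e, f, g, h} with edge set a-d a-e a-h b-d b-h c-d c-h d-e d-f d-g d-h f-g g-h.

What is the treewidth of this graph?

A width-2 tree decomposition is:
Bags: B1 = {a, d, h}  B2 = {a, d, e}  B3 = {d, g, h}  B4 = {c, d, h}  B5 = {d, f, g}  B6 = {b, d, h}
Tree: B1–B2, B1–B3, B3–B4, B3–B5, B4–B6
Each bag holds 3 vertices, so the decomposition has width 2, which upper-bounds the treewidth. For the lower bound, the 3 vertices {a, d, e} are pairwise adjacent, and any tree decomposition puts a clique entirely inside one bag — forcing width ≥ 2. Combining the bounds, tw(G) = 2.

2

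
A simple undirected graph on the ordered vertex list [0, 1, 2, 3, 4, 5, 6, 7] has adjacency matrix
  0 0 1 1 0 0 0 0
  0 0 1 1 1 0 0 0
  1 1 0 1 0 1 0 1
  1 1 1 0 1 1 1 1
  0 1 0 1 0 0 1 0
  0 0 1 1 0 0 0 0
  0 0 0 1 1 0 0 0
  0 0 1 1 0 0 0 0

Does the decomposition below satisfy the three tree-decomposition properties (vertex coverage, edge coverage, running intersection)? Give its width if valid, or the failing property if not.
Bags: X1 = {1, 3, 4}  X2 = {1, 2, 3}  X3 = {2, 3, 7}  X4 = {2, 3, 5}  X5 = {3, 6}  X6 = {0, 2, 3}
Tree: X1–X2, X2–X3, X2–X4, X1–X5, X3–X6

No — edge (4,6) lies in no bag.

A tree decomposition must satisfy three properties: every vertex lies in some bag; for every edge, both endpoints lie together in some bag; and for every vertex, the bags containing it form a connected subtree. Here edge (4,6) lies in no bag, so the decomposition is invalid.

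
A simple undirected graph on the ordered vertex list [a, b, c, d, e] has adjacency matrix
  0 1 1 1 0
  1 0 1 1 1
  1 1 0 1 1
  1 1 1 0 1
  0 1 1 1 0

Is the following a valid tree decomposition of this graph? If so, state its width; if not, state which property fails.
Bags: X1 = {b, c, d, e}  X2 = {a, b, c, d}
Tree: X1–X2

Checking the three conditions: (i) the bags cover all of {a, b, c, d, e}; (ii) for each edge, some bag contains both endpoints; (iii) the bags containing any fixed vertex form a subtree. All hold, so the decomposition is valid with width 4 − 1 = 3.

Yes; width 3.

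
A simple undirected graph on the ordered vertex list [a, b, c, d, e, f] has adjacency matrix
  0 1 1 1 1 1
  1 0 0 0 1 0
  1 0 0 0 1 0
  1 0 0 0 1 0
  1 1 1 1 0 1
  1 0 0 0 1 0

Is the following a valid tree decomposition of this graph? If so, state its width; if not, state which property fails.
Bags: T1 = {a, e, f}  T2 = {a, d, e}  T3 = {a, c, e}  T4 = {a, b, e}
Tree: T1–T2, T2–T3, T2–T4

Checking the three conditions: (i) the bags cover all of {a, b, c, d, e, f}; (ii) for each edge, some bag contains both endpoints; (iii) the bags containing any fixed vertex form a subtree. All hold, so the decomposition is valid with width 3 − 1 = 2.

Yes; width 2.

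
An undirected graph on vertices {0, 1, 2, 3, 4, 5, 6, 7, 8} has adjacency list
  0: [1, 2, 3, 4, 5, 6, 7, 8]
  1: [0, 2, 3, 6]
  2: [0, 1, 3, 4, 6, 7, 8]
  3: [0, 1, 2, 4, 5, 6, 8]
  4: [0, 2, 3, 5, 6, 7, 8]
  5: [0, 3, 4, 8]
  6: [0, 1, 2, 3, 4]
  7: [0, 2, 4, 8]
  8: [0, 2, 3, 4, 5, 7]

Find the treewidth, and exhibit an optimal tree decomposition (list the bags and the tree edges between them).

Treewidth 4.
One optimal decomposition is:
Bags: B1 = {0, 2, 3, 4, 6}  B2 = {0, 2, 3, 4, 8}  B3 = {0, 1, 2, 3, 6}  B4 = {0, 3, 4, 5, 8}  B5 = {0, 2, 4, 7, 8}
Tree: B1–B2, B1–B3, B2–B4, B2–B5

Each bag holds 5 vertices, so the decomposition has width 4, which upper-bounds the treewidth. For the lower bound, the 5 vertices {0, 1, 2, 3, 6} are pairwise adjacent, and any tree decomposition puts a clique entirely inside one bag — forcing width ≥ 4. Combining the bounds, tw(G) = 4.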